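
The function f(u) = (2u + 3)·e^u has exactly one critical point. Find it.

By the product rule, f'(u) = (2u + 5)·e^u. Since e^u > 0, the only critical point is u = -5/2.
f''(-5/2) has the same sign as 2 > 0, so this is a local minimum.
f(-5/2) = (-2)·e^(-5/2) ≈ -0.1642.

-5/2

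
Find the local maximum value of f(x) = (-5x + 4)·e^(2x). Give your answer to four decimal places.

Differentiating with the product rule gives f'(x) = (-10x + 3)·e^(2x). Since e^(2x) > 0, the only critical point is x = 3/10.
f''(3/10) has the same sign as -10 < 0, so this is a local maximum.
f(3/10) = (5/2)·e^(3/5) ≈ 4.5553.

4.5553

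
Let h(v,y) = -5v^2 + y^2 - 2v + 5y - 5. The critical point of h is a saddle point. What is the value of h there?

-221/20

∂h/∂v = -10v - 2 = 0 and ∂h/∂y = 2y + 5 = 0, so (v, y) = (-1/5, -5/2).
The Hessian has h_{vv} = -10, h_{yy} = 2, h_{vy} = 0, giving D = -20 < 0, so the point is a saddle point.
h(-1/5, -5/2) = -221/20.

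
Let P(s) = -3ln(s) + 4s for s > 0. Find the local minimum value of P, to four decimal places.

3.8630

P'(s) = -3/s + 4 = 0 gives s = 3/4.
P''(s) = 3/s², which is positive for s > 0, so this is a local minimum.
P(3/4) = -3·ln(3/4) + 3 ≈ 3.8630.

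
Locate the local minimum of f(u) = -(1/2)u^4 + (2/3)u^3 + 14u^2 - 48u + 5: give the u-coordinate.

2

Critical points: f'(u) = -2u^3 + 2u^2 + 28u - 48 vanishes at u = -4, 2, 3.
Since f''(u) = -6u^2 + 4u + 28, we get f''(-4) = -84 < 0 ⇒ local maximum; f''(2) = 12 > 0 ⇒ local minimum; f''(3) = -14 < 0 ⇒ local maximum.
The local minimum is f(2) = -113/3.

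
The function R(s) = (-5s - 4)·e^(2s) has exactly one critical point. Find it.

R'(s) = (-5)·e^(2s) + (-5s - 4)·2·e^(2s) = (-10s - 13)·e^(2s). Since e^(2s) > 0, the only critical point is s = -13/10.
R''(-13/10) has the same sign as -10 < 0, so this is a local maximum.
R(-13/10) = (5/2)·e^(-13/5) ≈ 0.1857.

-13/10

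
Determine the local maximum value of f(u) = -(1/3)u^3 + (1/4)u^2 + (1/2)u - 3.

Critical points: f'(u) = -u^2 + (1/2)u + 1/2 vanishes at u = -1/2, 1.
Second-derivative test with f''(u) = -2u + 1/2: f''(-1/2) = 3/2 > 0 ⇒ local minimum; f''(1) = -3/2 < 0 ⇒ local maximum.
Thus f has its local maximum at u = 1, with value -31/12.

-31/12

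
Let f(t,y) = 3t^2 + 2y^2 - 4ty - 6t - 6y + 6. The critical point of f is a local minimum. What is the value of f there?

-69/2

∂f/∂t = 6t - 4y - 6 = 0 and ∂f/∂y = -4t + 4y - 6 = 0, so (t, y) = (6, 15/2).
The Hessian has f_{tt} = 6, f_{yy} = 4, f_{ty} = -4, giving D = 8 > 0 with f_{tt} > 0, so the point is a local minimum.
f(6, 15/2) = -69/2.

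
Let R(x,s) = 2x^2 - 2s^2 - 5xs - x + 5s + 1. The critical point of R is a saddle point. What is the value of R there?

64/41

∂R/∂x = 4x - 5s - 1 = 0 and ∂R/∂s = -5x - 4s + 5 = 0, so (x, s) = (29/41, 15/41).
The Hessian has R_{xx} = 4, R_{ss} = -4, R_{xs} = -5, giving D = -41 < 0, so the point is a saddle point.
R(29/41, 15/41) = 64/41.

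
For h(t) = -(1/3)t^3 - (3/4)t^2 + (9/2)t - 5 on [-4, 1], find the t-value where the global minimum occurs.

-3

The derivative is -t^2 - (3/2)t + 9/2, whose only zero in [-4, 1] is t = -3.
Compare values at every candidate in [-4, 1]: h(-4) = -41/3; h(-3) = -65/4; h(1) = -19/12.
Hence the absolute minimum is -65/4 at t = -3.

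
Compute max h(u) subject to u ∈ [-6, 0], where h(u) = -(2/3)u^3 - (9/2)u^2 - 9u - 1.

35

h'(u) = -2u^2 - 9u - 9, which vanishes at u = -3 and u = -3/2.
Evaluating at the critical points and endpoints: h(-6) = 35; h(-3) = 7/2; h(-3/2) = 37/8; h(0) = -1.
Hence the absolute maximum is 35 at u = -6.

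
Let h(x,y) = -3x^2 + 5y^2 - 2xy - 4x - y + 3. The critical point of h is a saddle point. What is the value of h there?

∂h/∂x = -6x - 2y - 4 = 0 and ∂h/∂y = -2x + 10y - 1 = 0, so (x, y) = (-21/32, -1/32).
The Hessian has h_{xx} = -6, h_{yy} = 10, h_{xy} = -2, giving D = -64 < 0, so the point is a saddle point.
h(-21/32, -1/32) = 277/64.

277/64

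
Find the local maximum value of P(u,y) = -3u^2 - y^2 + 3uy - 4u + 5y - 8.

∂P/∂u = -6u + 3y - 4 = 0 and ∂P/∂y = 3u - 2y + 5 = 0, so (u, y) = (7/3, 6).
The Hessian has P_{uu} = -6, P_{yy} = -2, P_{uy} = 3, giving D = 3 > 0 with P_{uu} < 0, so the point is a local maximum.
P(7/3, 6) = 7/3.

7/3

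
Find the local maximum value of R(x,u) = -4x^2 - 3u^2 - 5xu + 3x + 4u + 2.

∂R/∂x = -8x - 5u + 3 = 0 and ∂R/∂u = -5x - 6u + 4 = 0, so (x, u) = (-2/23, 17/23).
The Hessian has R_{xx} = -8, R_{uu} = -6, R_{xu} = -5, giving D = 23 > 0 with R_{xx} < 0, so the point is a local maximum.
R(-2/23, 17/23) = 77/23.

77/23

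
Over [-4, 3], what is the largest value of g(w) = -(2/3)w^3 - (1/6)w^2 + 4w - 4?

The derivative is -2w^2 - (1/3)w + 4, which vanishes at w = -3/2 and w = 4/3.
Evaluating at the critical points and endpoints: g(-4) = 20, g(-3/2) = -65/8, g(4/3) = -44/81, g(3) = -23/2.
Hence the absolute maximum is 20 at w = -4.

20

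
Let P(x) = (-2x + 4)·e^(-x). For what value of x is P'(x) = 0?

3

By the product rule, P'(x) = (2x - 6)·e^(-x). Since e^(-x) > 0, the only critical point is x = 3.
P''(3) has the same sign as 2 > 0, so this is a local minimum.
P(3) = (-2)·e^(-3) ≈ -0.0996.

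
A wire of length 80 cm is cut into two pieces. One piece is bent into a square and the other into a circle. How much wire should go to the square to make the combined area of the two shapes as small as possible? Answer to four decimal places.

44.8079

Let x be the length used for the square. Square side x/4; circle radius (80−x)/(2π).
A(x) = (x/4)² + π·((80−x)/(2π))² = x²/16 + (80−x)²/(4π) for 0 ≤ x ≤ 80. A'(x) = x/8 − (80−x)/(2π) = 0 gives x = 4·80/(π+4) ≈ 44.8079.
A'' = 1/8 + 1/(2π) > 0, so this gives the minimum combined area; x ≈ 44.8079 cm to the square.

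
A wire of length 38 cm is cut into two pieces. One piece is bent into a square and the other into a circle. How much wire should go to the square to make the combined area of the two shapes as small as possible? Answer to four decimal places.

Let x be the length used for the square. Square side x/4; circle radius (38−x)/(2π).
A(x) = (x/4)² + π·((38−x)/(2π))² = x²/16 + (38−x)²/(4π) for 0 ≤ x ≤ 38. A'(x) = x/8 − (38−x)/(2π) = 0 gives x = 4·38/(π+4) ≈ 21.2838.
A'' = 1/8 + 1/(2π) > 0, so this gives the minimum combined area; x ≈ 21.2838 cm to the square.

21.2838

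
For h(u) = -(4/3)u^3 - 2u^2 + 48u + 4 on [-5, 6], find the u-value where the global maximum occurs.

h'(u) = -4u^2 - 4u + 48, which vanishes at u = -4 and u = 3.
Compare values at every candidate in [-5, 6]: h(-5) = -358/3,  h(-4) = -404/3,  h(3) = 94,  h(6) = -68.
So the maximum is h(3) = 94.

3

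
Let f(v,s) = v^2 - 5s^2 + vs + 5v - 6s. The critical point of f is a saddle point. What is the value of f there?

∂f/∂v = 2v + s + 5 = 0 and ∂f/∂s = v - 10s - 6 = 0, so (v, s) = (-44/21, -17/21).
The Hessian has f_{vv} = 2, f_{ss} = -10, f_{vs} = 1, giving D = -21 < 0, so the point is a saddle point.
f(-44/21, -17/21) = -59/21.

-59/21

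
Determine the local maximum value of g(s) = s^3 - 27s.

g'(s) = 3s^2 - 27 = 0 at s = -3, 3.
Second-derivative test with g''(s) = 6s: g''(-3) = -18 < 0 ⇒ local maximum; g''(3) = 18 > 0 ⇒ local minimum.
So the local maximum value is g(-3) = 54.

54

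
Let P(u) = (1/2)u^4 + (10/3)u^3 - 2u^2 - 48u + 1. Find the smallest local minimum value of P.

-205/3

P'(u) = 2u^3 + 10u^2 - 4u - 48. Setting P'(u) = 0 gives u ∈ {-4, -3, 2}.
Since P''(u) = 6u^2 + 20u - 4, we get P''(-4) = 12 > 0 ⇒ local minimum; P''(-3) = -10 < 0 ⇒ local maximum; P''(2) = 60 > 0 ⇒ local minimum.
The smallest local minimum is P(2) = -205/3.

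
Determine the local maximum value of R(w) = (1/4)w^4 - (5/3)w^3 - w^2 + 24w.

153/4

Critical points: R'(w) = w^3 - 5w^2 - 2w + 24 vanishes at w = -2, 3, 4.
Since R''(w) = 3w^2 - 10w - 2, we get R''(-2) = 30 > 0 ⇒ local minimum; R''(3) = -5 < 0 ⇒ local maximum; R''(4) = 6 > 0 ⇒ local minimum.
Thus R has its local maximum at w = 3, with value 153/4.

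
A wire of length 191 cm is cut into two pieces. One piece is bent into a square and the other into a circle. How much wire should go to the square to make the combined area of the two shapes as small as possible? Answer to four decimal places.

Let x be the length used for the square. Square side x/4; circle radius (191−x)/(2π).
A(x) = (x/4)² + π·((191−x)/(2π))² = x²/16 + (191−x)²/(4π) for 0 ≤ x ≤ 191. A'(x) = x/8 − (191−x)/(2π) = 0 gives x = 4·191/(π+4) ≈ 106.9789.
A'' = 1/8 + 1/(2π) > 0, so this gives the minimum combined area; x ≈ 106.9789 cm to the square.

106.9789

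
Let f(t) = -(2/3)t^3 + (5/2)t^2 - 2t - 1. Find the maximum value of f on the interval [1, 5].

The derivative is -2t^2 + 5t - 2, whose only zero in [1, 5] is t = 2.
Evaluating at the critical points and endpoints: f(1) = -7/6,  f(2) = -1/3,  f(5) = -191/6.
So the maximum is f(2) = -1/3.

-1/3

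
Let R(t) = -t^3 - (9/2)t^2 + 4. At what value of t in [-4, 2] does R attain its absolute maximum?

0

The derivative is -3t^2 - 9t, which vanishes at t = -3 and t = 0.
Evaluating at the critical points and endpoints: R(-4) = -4; R(-3) = -19/2; R(0) = 4; R(2) = -22.
So the maximum is R(0) = 4.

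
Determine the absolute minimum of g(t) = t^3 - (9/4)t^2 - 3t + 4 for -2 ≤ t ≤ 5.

g'(t) = 3t^2 - (9/2)t - 3, which vanishes at t = -1/2 and t = 2.
Evaluating at the critical points and endpoints: g(-2) = -7,  g(-1/2) = 77/16,  g(2) = -3,  g(5) = 231/4.
So the minimum is g(-2) = -7.

-7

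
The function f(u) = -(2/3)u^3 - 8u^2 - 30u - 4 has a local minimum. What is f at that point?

f'(u) = -2u^2 - 16u - 30. Setting f'(u) = 0 gives u ∈ {-5, -3}.
Since f''(u) = -4u - 16, we get f''(-5) = 4 > 0 ⇒ local minimum; f''(-3) = -4 < 0 ⇒ local maximum.
Thus f has its local minimum at u = -5, with value 88/3.

88/3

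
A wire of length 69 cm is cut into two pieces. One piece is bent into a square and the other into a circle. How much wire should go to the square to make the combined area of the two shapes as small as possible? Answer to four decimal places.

Let x be the length used for the square. Square side x/4; circle radius (69−x)/(2π).
A(x) = (x/4)² + π·((69−x)/(2π))² = x²/16 + (69−x)²/(4π) for 0 ≤ x ≤ 69. A'(x) = x/8 − (69−x)/(2π) = 0 gives x = 4·69/(π+4) ≈ 38.6468.
A'' = 1/8 + 1/(2π) > 0, so this gives the minimum combined area; x ≈ 38.6468 cm to the square.

38.6468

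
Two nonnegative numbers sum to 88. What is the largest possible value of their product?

With x + y = 88, the product is P(x) = x(88 − x).
P'(x) = 88 − 2x = 0 gives x = 44; P'' = −2 < 0, so this is the maximum.
P = 44·44 = 1936.

1936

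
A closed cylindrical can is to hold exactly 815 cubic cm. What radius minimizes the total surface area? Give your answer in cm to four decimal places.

5.0620

With radius r and height h, πr²h = 815 so h = 815/(πr²), and S(r) = 2πr² + 2πrh = 2πr² + 2·815/r.
S'(r) = 4πr − 2·815/r² = 0 ⇒ r³ = 815/(2π), so r ≈ 5.0620 and h = 2r ≈ 10.1241.
S''(r) = 4π + 4·815/r³ > 0, so this is the minimum; S ≈ 483.0065.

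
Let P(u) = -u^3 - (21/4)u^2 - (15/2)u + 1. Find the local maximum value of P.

Critical points: P'(u) = -3u^2 - (21/2)u - 15/2 vanishes at u = -5/2, -1.
Second-derivative test with P''(u) = -6u - 21/2: P''(-5/2) = 9/2 > 0 ⇒ local minimum; P''(-1) = -9/2 < 0 ⇒ local maximum.
Thus P has its local maximum at u = -1, with value 17/4.

17/4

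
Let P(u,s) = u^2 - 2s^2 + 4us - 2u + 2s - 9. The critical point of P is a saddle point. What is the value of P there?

-17/2

∂P/∂u = 2u + 4s - 2 = 0 and ∂P/∂s = 4u - 4s + 2 = 0, so (u, s) = (0, 1/2).
The Hessian has P_{uu} = 2, P_{ss} = -4, P_{us} = 4, giving D = -24 < 0, so the point is a saddle point.
P(0, 1/2) = -17/2.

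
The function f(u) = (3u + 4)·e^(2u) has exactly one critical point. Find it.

Differentiating with the product rule gives f'(u) = (6u + 11)·e^(2u). Since e^(2u) > 0, the only critical point is u = -11/6.
f''(-11/6) has the same sign as 6 > 0, so this is a local minimum.
f(-11/6) = (-3/2)·e^(-11/3) ≈ -0.0383.

-11/6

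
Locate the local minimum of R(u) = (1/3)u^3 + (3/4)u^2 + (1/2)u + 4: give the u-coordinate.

-1/2

R'(u) = u^2 + (3/2)u + 1/2. Setting R'(u) = 0 gives u ∈ {-1, -1/2}.
R''(u) = 2u + 3/2. R''(-1) = -1/2 < 0 ⇒ local maximum; R''(-1/2) = 1/2 > 0 ⇒ local minimum.
The local minimum is R(-1/2) = 187/48.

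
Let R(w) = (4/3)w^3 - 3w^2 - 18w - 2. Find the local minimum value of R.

Critical points: R'(w) = 4w^2 - 6w - 18 vanishes at w = -3/2, 3.
R''(w) = 8w - 6. R''(-3/2) = -18 < 0 ⇒ local maximum; R''(3) = 18 > 0 ⇒ local minimum.
Thus R has its local minimum at w = 3, with value -47.

-47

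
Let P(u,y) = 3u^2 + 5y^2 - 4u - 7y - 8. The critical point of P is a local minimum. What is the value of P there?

-707/60

∂P/∂u = 6u - 4 = 0 and ∂P/∂y = 10y - 7 = 0, so (u, y) = (2/3, 7/10).
The Hessian has P_{uu} = 6, P_{yy} = 10, P_{uy} = 0, giving D = 60 > 0 with P_{uu} > 0, so the point is a local minimum.
P(2/3, 7/10) = -707/60.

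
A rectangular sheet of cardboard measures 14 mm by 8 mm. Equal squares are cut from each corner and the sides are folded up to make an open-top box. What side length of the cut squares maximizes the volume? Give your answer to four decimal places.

With cut size x, the volume is V(x) = x(14 − 2x)(8 − 2x) for 0 < x < 4.
V'(x) = 12x^2 − 88x + 112. Setting V'(x) = 0 gives x ≈ 1.6391 (the root in (0, 4)).
V''(x) = 24x − 88 is negative there, so this is the maximum; V ≈ 82.9814.

1.6391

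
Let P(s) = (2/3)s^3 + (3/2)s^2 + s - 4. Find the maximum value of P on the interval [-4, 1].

-5/6

Differentiating, P'(s) = 2s^2 + 3s + 1; which vanishes at s = -1 and s = -1/2.
Evaluating at the critical points and endpoints: P(-4) = -80/3; P(-1) = -25/6; P(-1/2) = -101/24; P(1) = -5/6.
So the maximum is P(1) = -5/6.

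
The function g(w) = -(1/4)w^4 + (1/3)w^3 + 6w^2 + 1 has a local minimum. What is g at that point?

1

g'(w) = -w^3 + w^2 + 12w. Setting g'(w) = 0 gives w ∈ {-3, 0, 4}.
Second-derivative test with g''(w) = -3w^2 + 2w + 12: g''(-3) = -21 < 0 ⇒ local maximum; g''(0) = 12 > 0 ⇒ local minimum; g''(4) = -28 < 0 ⇒ local maximum.
The local minimum is g(0) = 1.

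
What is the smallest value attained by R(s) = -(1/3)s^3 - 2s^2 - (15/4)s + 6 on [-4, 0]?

6

The derivative is -s^2 - 4s - 15/4, which vanishes at s = -5/2 and s = -3/2.
Candidates: R(-4) = 31/3; R(-5/2) = 97/12; R(-3/2) = 33/4; R(0) = 6.
So the minimum is R(0) = 6.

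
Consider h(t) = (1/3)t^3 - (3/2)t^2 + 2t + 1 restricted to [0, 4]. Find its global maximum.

19/3

The derivative is t^2 - 3t + 2, which vanishes at t = 1 and t = 2.
Evaluating at the critical points and endpoints: h(0) = 1; h(1) = 11/6; h(2) = 5/3; h(4) = 19/3.
So the maximum is h(4) = 19/3.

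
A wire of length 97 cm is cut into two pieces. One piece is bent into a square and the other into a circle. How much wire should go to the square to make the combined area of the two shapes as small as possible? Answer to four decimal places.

Let x be the length used for the square. Square side x/4; circle radius (97−x)/(2π).
A(x) = (x/4)² + π·((97−x)/(2π))² = x²/16 + (97−x)²/(4π) for 0 ≤ x ≤ 97. A'(x) = x/8 − (97−x)/(2π) = 0 gives x = 4·97/(π+4) ≈ 54.3296.
A'' = 1/8 + 1/(2π) > 0, so this gives the minimum combined area; x ≈ 54.3296 cm to the square.

54.3296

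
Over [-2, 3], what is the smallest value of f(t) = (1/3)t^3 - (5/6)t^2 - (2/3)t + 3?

The derivative is t^2 - (5/3)t - 2/3, which vanishes at t = -1/3 and t = 2.
Compare values at every candidate in [-2, 3]: f(-2) = -5/3; f(-1/3) = 505/162; f(2) = 1; f(3) = 5/2.
So the minimum is f(-2) = -5/3.

-5/3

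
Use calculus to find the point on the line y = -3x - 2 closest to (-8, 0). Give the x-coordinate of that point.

-7/5

Minimize D(x)^2 = (x + 8)^2 + (-3x - 2)^2.
d/dx[D^2] = 2(x + 8) + 2·(-3)·(-3x - 2) = 0 ⇒ x = -7/5.
Then y = 11/5 and the distance is √(242/5) ≈ 6.9570.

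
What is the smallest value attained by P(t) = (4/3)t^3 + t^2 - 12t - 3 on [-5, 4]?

The derivative is 4t^2 + 2t - 12, which vanishes at t = -2 and t = 3/2.
Evaluating at the critical points and endpoints: P(-5) = -254/3; P(-2) = 43/3; P(3/2) = -57/4; P(4) = 151/3.
So the minimum is P(-5) = -254/3.

-254/3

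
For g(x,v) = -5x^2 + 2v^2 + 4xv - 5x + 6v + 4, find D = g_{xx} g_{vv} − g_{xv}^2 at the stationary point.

∂g/∂x = -10x + 4v - 5 = 0 and ∂g/∂v = 4x + 4v + 6 = 0, so (x, v) = (-11/14, -5/7).
The Hessian has g_{xx} = -10, g_{vv} = 4, g_{xv} = 4, giving D = -56 < 0, so the point is a saddle point.
D = (-10)·(4) − (4)^2 = -56.

-56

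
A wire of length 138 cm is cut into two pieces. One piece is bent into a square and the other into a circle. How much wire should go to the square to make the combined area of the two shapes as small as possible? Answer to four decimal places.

77.2937

Let x be the length used for the square. Square side x/4; circle radius (138−x)/(2π).
A(x) = (x/4)² + π·((138−x)/(2π))² = x²/16 + (138−x)²/(4π) for 0 ≤ x ≤ 138. A'(x) = x/8 − (138−x)/(2π) = 0 gives x = 4·138/(π+4) ≈ 77.2937.
A'' = 1/8 + 1/(2π) > 0, so this gives the minimum combined area; x ≈ 77.2937 cm to the square.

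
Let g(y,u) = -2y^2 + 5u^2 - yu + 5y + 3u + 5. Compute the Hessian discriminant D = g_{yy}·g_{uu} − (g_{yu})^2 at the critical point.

-41

∂g/∂y = -4y - u + 5 = 0 and ∂g/∂u = -y + 10u + 3 = 0, so (y, u) = (53/41, -7/41).
The Hessian has g_{yy} = -4, g_{uu} = 10, g_{yu} = -1, giving D = -41 < 0, so the point is a saddle point.
D = (-4)·(10) − (-1)^2 = -41.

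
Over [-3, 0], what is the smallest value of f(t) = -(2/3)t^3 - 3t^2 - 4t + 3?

The derivative is -2t^2 - 6t - 4, which vanishes at t = -2 and t = -1.
Candidates: f(-3) = 6; f(-2) = 13/3; f(-1) = 14/3; f(0) = 3.
The minimum over the interval is 3, attained at t = 0.

3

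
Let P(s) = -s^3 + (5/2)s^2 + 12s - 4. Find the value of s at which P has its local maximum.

3

Critical points: P'(s) = -3s^2 + 5s + 12 vanishes at s = -4/3, 3.
P''(s) = -6s + 5. P''(-4/3) = 13 > 0 ⇒ local minimum; P''(3) = -13 < 0 ⇒ local maximum.
So the local maximum value is P(3) = 55/2.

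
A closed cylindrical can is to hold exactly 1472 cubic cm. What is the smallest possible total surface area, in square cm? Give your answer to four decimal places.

716.3409

With radius r and height h, πr²h = 1472 so h = 1472/(πr²), and S(r) = 2πr² + 2πrh = 2πr² + 2·1472/r.
S'(r) = 4πr − 2·1472/r² = 0 ⇒ r³ = 1472/(2π), so r ≈ 6.1647 and h = 2r ≈ 12.3293.
S''(r) = 4π + 4·1472/r³ > 0, so this is the minimum; S ≈ 716.3409.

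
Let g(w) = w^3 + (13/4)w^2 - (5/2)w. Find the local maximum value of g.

175/16

g'(w) = 3w^2 + (13/2)w - 5/2. Setting g'(w) = 0 gives w ∈ {-5/2, 1/3}.
Since g''(w) = 6w + 13/2, we get g''(-5/2) = -17/2 < 0 ⇒ local maximum; g''(1/3) = 17/2 > 0 ⇒ local minimum.
Thus g has its local maximum at w = -5/2, with value 175/16.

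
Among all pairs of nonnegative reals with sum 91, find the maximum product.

With x + y = 91, the product is P(x) = x(91 − x).
P'(x) = 91 − 2x = 0 gives x = 91/2; P'' = −2 < 0, so this is the maximum.
P = 91/2·91/2 = 8281/4.

8281/4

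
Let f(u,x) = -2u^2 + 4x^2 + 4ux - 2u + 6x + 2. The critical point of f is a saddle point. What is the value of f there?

∂f/∂u = -4u + 4x - 2 = 0 and ∂f/∂x = 4u + 8x + 6 = 0, so (u, x) = (-5/6, -1/3).
The Hessian has f_{uu} = -4, f_{xx} = 8, f_{ux} = 4, giving D = -48 < 0, so the point is a saddle point.
f(-5/6, -1/3) = 11/6.

11/6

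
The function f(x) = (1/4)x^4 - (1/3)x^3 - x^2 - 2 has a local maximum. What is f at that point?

-2

f'(x) = x^3 - x^2 - 2x. Setting f'(x) = 0 gives x ∈ {-1, 0, 2}.
Since f''(x) = 3x^2 - 2x - 2, we get f''(-1) = 3 > 0 ⇒ local minimum; f''(0) = -2 < 0 ⇒ local maximum; f''(2) = 6 > 0 ⇒ local minimum.
So the local maximum value is f(0) = -2.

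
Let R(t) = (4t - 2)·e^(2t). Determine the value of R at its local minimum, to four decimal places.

-2.0000

Differentiating with the product rule gives R'(t) = (8t)·e^(2t). Since e^(2t) > 0, the only critical point is t = 0.
R''(0) has the same sign as 8 > 0, so this is a local minimum.
R(0) = (-2)·e^(0) ≈ -2.0000.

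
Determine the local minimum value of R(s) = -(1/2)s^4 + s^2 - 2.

-2

Critical points: R'(s) = -2s^3 + 2s vanishes at s = -1, 0, 1.
Second-derivative test with R''(s) = -6s^2 + 2: R''(-1) = -4 < 0 ⇒ local maximum; R''(0) = 2 > 0 ⇒ local minimum; R''(1) = -4 < 0 ⇒ local maximum.
The local minimum is R(0) = -2.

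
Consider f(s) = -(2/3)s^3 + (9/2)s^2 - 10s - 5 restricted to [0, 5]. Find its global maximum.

-5

The derivative is -2s^2 + 9s - 10, which vanishes at s = 2 and s = 5/2.
Candidates: f(0) = -5,  f(2) = -37/3,  f(5/2) = -295/24,  f(5) = -155/6.
The maximum over the interval is -5, attained at s = 0.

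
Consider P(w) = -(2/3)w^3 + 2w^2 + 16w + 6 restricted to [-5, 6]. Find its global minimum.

-38/3

The derivative is -2w^2 + 4w + 16, which vanishes at w = -2 and w = 4.
Compare values at every candidate in [-5, 6]: P(-5) = 178/3,  P(-2) = -38/3,  P(4) = 178/3,  P(6) = 30.
So the minimum is P(-2) = -38/3.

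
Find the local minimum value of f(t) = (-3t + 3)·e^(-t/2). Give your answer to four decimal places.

-1.3388

By the product rule, f'(t) = ((3/2)t - 9/2)·e^(-t/2). Since e^(-t/2) > 0, the only critical point is t = 3.
f''(3) has the same sign as 3/2 > 0, so this is a local minimum.
f(3) = (-6)·e^(-3/2) ≈ -1.3388.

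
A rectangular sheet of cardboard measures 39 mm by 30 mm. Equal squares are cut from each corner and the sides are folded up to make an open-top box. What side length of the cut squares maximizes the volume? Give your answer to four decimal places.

With cut size x, the volume is V(x) = x(39 − 2x)(30 − 2x) for 0 < x < 15.
V'(x) = 12x^2 − 276x + 1170. Setting V'(x) = 0 gives x ≈ 5.6051 (the root in (0, 15)).
V''(x) = 24x − 276 is negative there, so this is the maximum; V ≈ 2926.7858.

5.6051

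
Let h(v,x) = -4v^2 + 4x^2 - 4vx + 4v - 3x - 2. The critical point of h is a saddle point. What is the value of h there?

-9/4

∂h/∂v = -8v - 4x + 4 = 0 and ∂h/∂x = -4v + 8x - 3 = 0, so (v, x) = (1/4, 1/2).
The Hessian has h_{vv} = -8, h_{xx} = 8, h_{vx} = -4, giving D = -80 < 0, so the point is a saddle point.
h(1/4, 1/2) = -9/4.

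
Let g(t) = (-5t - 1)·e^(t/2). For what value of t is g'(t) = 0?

-11/5

Differentiating with the product rule gives g'(t) = (-(5/2)t - 11/2)·e^(t/2). Since e^(t/2) > 0, the only critical point is t = -11/5.
g''(-11/5) has the same sign as -5/2 < 0, so this is a local maximum.
g(-11/5) = (10)·e^(-11/10) ≈ 3.3287.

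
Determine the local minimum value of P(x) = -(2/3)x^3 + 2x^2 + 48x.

-352/3

Critical points: P'(x) = -2x^2 + 4x + 48 vanishes at x = -4, 6.
Second-derivative test with P''(x) = -4x + 4: P''(-4) = 20 > 0 ⇒ local minimum; P''(6) = -20 < 0 ⇒ local maximum.
So the local minimum value is P(-4) = -352/3.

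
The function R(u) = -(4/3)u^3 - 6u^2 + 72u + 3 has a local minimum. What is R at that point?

R'(u) = -4u^2 - 12u + 72 = 0 at u = -6, 3.
Since R''(u) = -8u - 12, we get R''(-6) = 36 > 0 ⇒ local minimum; R''(3) = -36 < 0 ⇒ local maximum.
So the local minimum value is R(-6) = -357.

-357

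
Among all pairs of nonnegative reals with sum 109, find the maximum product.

With x + y = 109, the product is P(x) = x(109 − x).
P'(x) = 109 − 2x = 0 gives x = 109/2; P'' = −2 < 0, so this is the maximum.
P = 109/2·109/2 = 11881/4.

11881/4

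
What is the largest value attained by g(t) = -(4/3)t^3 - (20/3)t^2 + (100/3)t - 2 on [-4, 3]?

2338/81

The derivative is -4t^2 - (40/3)t + 100/3, whose only zero in [-4, 3] is t = 5/3.
Compare values at every candidate in [-4, 3]: g(-4) = -470/3; g(5/3) = 2338/81; g(3) = 2.
So the maximum is g(5/3) = 2338/81.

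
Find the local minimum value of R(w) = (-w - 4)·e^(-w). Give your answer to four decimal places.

-20.0855

R'(w) = (-1)·e^(-w) + (-w - 4)·(-1)·e^(-w) = (w + 3)·e^(-w). Since e^(-w) > 0, the only critical point is w = -3.
R''(-3) has the same sign as 1 > 0, so this is a local minimum.
R(-3) = (-1)·e^(3) ≈ -20.0855.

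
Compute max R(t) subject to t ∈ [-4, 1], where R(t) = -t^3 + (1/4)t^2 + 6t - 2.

42

Differentiating, R'(t) = -3t^2 + (1/2)t + 6; whose only zero in [-4, 1] is t = -4/3.
Evaluating at the critical points and endpoints: R(-4) = 42; R(-4/3) = -194/27; R(1) = 13/4.
The maximum over the interval is 42, attained at t = -4.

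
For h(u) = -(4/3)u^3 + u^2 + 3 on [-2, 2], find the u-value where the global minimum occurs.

2

h'(u) = -4u^2 + 2u, which vanishes at u = 0 and u = 1/2.
Candidates: h(-2) = 53/3; h(0) = 3; h(1/2) = 37/12; h(2) = -11/3.
The minimum over the interval is -11/3, attained at u = 2.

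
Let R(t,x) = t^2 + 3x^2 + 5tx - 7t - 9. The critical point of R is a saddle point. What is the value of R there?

∂R/∂t = 2t + 5x - 7 = 0 and ∂R/∂x = 5t + 6x = 0, so (t, x) = (-42/13, 35/13).
The Hessian has R_{tt} = 2, R_{xx} = 6, R_{tx} = 5, giving D = -13 < 0, so the point is a saddle point.
R(-42/13, 35/13) = 30/13.

30/13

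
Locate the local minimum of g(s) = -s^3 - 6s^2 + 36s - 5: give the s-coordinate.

-6

g'(s) = -3s^2 - 12s + 36 = 0 at s = -6, 2.
g''(s) = -6s - 12. g''(-6) = 24 > 0 ⇒ local minimum; g''(2) = -24 < 0 ⇒ local maximum.
Thus g has its local minimum at s = -6, with value -221.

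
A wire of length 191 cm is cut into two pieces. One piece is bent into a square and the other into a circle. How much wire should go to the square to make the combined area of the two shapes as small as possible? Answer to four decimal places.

Let x be the length used for the square. Square side x/4; circle radius (191−x)/(2π).
A(x) = (x/4)² + π·((191−x)/(2π))² = x²/16 + (191−x)²/(4π) for 0 ≤ x ≤ 191. A'(x) = x/8 − (191−x)/(2π) = 0 gives x = 4·191/(π+4) ≈ 106.9789.
A'' = 1/8 + 1/(2π) > 0, so this gives the minimum combined area; x ≈ 106.9789 cm to the square.

106.9789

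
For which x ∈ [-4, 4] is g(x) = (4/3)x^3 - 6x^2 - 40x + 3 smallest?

4

The derivative is 4x^2 - 12x - 40, whose only zero in [-4, 4] is x = -2.
Evaluating at the critical points and endpoints: g(-4) = -55/3,  g(-2) = 145/3,  g(4) = -503/3.
The minimum over the interval is -503/3, attained at x = 4.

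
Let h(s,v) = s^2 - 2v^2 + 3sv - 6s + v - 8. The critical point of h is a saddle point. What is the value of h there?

-189/17

∂h/∂s = 2s + 3v - 6 = 0 and ∂h/∂v = 3s - 4v + 1 = 0, so (s, v) = (21/17, 20/17).
The Hessian has h_{ss} = 2, h_{vv} = -4, h_{sv} = 3, giving D = -17 < 0, so the point is a saddle point.
h(21/17, 20/17) = -189/17.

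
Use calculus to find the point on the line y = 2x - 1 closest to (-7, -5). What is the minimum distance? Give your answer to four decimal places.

4.4721

Minimize D(x)^2 = (x + 7)^2 + (2x + 4)^2.
d/dx[D^2] = 2(x + 7) + 2·2·(2x + 4) = 0 ⇒ x = -3.
Then y = -7 and the distance is √(20) ≈ 4.4721.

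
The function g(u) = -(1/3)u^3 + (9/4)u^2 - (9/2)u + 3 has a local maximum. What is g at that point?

Critical points: g'(u) = -u^2 + (9/2)u - 9/2 vanishes at u = 3/2, 3.
g''(u) = -2u + 9/2. g''(3/2) = 3/2 > 0 ⇒ local minimum; g''(3) = -3/2 < 0 ⇒ local maximum.
Thus g has its local maximum at u = 3, with value 3/4.

3/4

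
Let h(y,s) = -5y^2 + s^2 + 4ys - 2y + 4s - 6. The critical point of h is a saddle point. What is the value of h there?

∂h/∂y = -10y + 4s - 2 = 0 and ∂h/∂s = 4y + 2s + 4 = 0, so (y, s) = (-5/9, -8/9).
The Hessian has h_{yy} = -10, h_{ss} = 2, h_{ys} = 4, giving D = -36 < 0, so the point is a saddle point.
h(-5/9, -8/9) = -65/9.

-65/9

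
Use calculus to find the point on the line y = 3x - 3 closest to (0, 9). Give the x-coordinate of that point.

18/5

Minimize D(x)^2 = (x + 0)^2 + (3x - 12)^2.
d/dx[D^2] = 2(x + 0) + 2·3·(3x - 12) = 0 ⇒ x = 18/5.
Then y = 39/5 and the distance is √(72/5) ≈ 3.7947.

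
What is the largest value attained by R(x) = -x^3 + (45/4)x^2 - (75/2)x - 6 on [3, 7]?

The derivative is -3x^2 + (45/2)x - 75/2, whose only zero in [3, 7] is x = 5.
Evaluating at the critical points and endpoints: R(3) = -177/4, R(5) = -149/4, R(7) = -241/4.
Hence the absolute maximum is -149/4 at x = 5.

-149/4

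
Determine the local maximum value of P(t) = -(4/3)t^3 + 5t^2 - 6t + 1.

P'(t) = -4t^2 + 10t - 6. Setting P'(t) = 0 gives t ∈ {1, 3/2}.
P''(t) = -8t + 10. P''(1) = 2 > 0 ⇒ local minimum; P''(3/2) = -2 < 0 ⇒ local maximum.
So the local maximum value is P(3/2) = -5/4.

-5/4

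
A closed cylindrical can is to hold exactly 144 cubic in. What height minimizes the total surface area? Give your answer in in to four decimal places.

With radius r and height h, πr²h = 144 so h = 144/(πr²), and S(r) = 2πr² + 2πrh = 2πr² + 2·144/r.
S'(r) = 4πr − 2·144/r² = 0 ⇒ r³ = 144/(2π), so r ≈ 2.8405 and h = 2r ≈ 5.6810.
S''(r) = 4π + 4·144/r³ > 0, so this is the minimum; S ≈ 152.0861.

5.6810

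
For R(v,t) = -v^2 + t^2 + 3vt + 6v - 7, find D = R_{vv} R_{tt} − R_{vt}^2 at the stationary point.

-13

∂R/∂v = -2v + 3t + 6 = 0 and ∂R/∂t = 3v + 2t = 0, so (v, t) = (12/13, -18/13).
The Hessian has R_{vv} = -2, R_{tt} = 2, R_{vt} = 3, giving D = -13 < 0, so the point is a saddle point.
D = (-2)·(2) − (3)^2 = -13.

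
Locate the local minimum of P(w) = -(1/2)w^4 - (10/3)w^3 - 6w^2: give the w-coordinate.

Critical points: P'(w) = -2w^3 - 10w^2 - 12w vanishes at w = -3, -2, 0.
P''(w) = -6w^2 - 20w - 12. P''(-3) = -6 < 0 ⇒ local maximum; P''(-2) = 4 > 0 ⇒ local minimum; P''(0) = -12 < 0 ⇒ local maximum.
The local minimum is P(-2) = -16/3.

-2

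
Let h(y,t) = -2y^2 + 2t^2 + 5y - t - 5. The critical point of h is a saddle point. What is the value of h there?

-2

∂h/∂y = -4y + 5 = 0 and ∂h/∂t = 4t - 1 = 0, so (y, t) = (5/4, 1/4).
The Hessian has h_{yy} = -4, h_{tt} = 4, h_{yt} = 0, giving D = -16 < 0, so the point is a saddle point.
h(5/4, 1/4) = -2.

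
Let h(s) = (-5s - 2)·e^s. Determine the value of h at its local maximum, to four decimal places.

h'(s) = (-5)·e^s + (-5s - 2)·1·e^s = (-5s - 7)·e^s. Since e^s > 0, the only critical point is s = -7/5.
h''(-7/5) has the same sign as -5 < 0, so this is a local maximum.
h(-7/5) = (5)·e^(-7/5) ≈ 1.2330.

1.2330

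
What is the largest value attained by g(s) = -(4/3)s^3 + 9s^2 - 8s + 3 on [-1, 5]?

The derivative is -4s^2 + 18s - 8, which vanishes at s = 1/2 and s = 4.
Compare values at every candidate in [-1, 5]: g(-1) = 64/3; g(1/2) = 13/12; g(4) = 89/3; g(5) = 64/3.
The maximum over the interval is 89/3, attained at s = 4.

89/3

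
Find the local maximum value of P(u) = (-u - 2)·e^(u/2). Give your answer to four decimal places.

P'(u) = (-1)·e^(u/2) + (-u - 2)·(1/2)·e^(u/2) = (-(1/2)u - 2)·e^(u/2). Since e^(u/2) > 0, the only critical point is u = -4.
P''(-4) has the same sign as -1/2 < 0, so this is a local maximum.
P(-4) = (2)·e^(-2) ≈ 0.2707.

0.2707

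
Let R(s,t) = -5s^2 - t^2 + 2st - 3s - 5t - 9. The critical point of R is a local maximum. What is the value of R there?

5/4

∂R/∂s = -10s + 2t - 3 = 0 and ∂R/∂t = 2s - 2t - 5 = 0, so (s, t) = (-1, -7/2).
The Hessian has R_{ss} = -10, R_{tt} = -2, R_{st} = 2, giving D = 16 > 0 with R_{ss} < 0, so the point is a local maximum.
R(-1, -7/2) = 5/4.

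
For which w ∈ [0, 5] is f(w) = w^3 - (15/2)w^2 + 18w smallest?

0

Differentiating, f'(w) = 3w^2 - 15w + 18; which vanishes at w = 2 and w = 3.
Compare values at every candidate in [0, 5]: f(0) = 0, f(2) = 14, f(3) = 27/2, f(5) = 55/2.
So the minimum is f(0) = 0.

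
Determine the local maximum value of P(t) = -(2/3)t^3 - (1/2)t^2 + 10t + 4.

50/3

Critical points: P'(t) = -2t^2 - t + 10 vanishes at t = -5/2, 2.
Since P''(t) = -4t - 1, we get P''(-5/2) = 9 > 0 ⇒ local minimum; P''(2) = -9 < 0 ⇒ local maximum.
So the local maximum value is P(2) = 50/3.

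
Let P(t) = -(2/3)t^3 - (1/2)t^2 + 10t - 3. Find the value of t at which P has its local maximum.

Critical points: P'(t) = -2t^2 - t + 10 vanishes at t = -5/2, 2.
Since P''(t) = -4t - 1, we get P''(-5/2) = 9 > 0 ⇒ local minimum; P''(2) = -9 < 0 ⇒ local maximum.
The local maximum is P(2) = 29/3.

2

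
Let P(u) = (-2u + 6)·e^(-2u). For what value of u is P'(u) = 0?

7/2

Differentiating with the product rule gives P'(u) = (4u - 14)·e^(-2u). Since e^(-2u) > 0, the only critical point is u = 7/2.
P''(7/2) has the same sign as 4 > 0, so this is a local minimum.
P(7/2) = (-1)·e^(-7) ≈ -0.0009.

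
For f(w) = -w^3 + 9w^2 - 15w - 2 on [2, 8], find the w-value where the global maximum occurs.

The derivative is -3w^2 + 18w - 15, whose only zero in [2, 8] is w = 5.
Compare values at every candidate in [2, 8]: f(2) = -4, f(5) = 23, f(8) = -58.
Hence the absolute maximum is 23 at w = 5.

5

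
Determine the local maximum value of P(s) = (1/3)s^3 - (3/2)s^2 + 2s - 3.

Critical points: P'(s) = s^2 - 3s + 2 vanishes at s = 1, 2.
Since P''(s) = 2s - 3, we get P''(1) = -1 < 0 ⇒ local maximum; P''(2) = 1 > 0 ⇒ local minimum.
The local maximum is P(1) = -13/6.

-13/6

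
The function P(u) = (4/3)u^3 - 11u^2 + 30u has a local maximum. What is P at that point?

325/12

P'(u) = 4u^2 - 22u + 30 = 0 at u = 5/2, 3.
Since P''(u) = 8u - 22, we get P''(5/2) = -2 < 0 ⇒ local maximum; P''(3) = 2 > 0 ⇒ local minimum.
Thus P has its local maximum at u = 5/2, with value 325/12.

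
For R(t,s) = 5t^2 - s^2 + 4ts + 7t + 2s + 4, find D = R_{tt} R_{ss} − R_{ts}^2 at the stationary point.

∂R/∂t = 10t + 4s + 7 = 0 and ∂R/∂s = 4t - 2s + 2 = 0, so (t, s) = (-11/18, -2/9).
The Hessian has R_{tt} = 10, R_{ss} = -2, R_{ts} = 4, giving D = -36 < 0, so the point is a saddle point.
D = (10)·(-2) − (4)^2 = -36.

-36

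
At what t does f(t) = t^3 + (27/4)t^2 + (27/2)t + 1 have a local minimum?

-3/2

f'(t) = 3t^2 + (27/2)t + 27/2. Setting f'(t) = 0 gives t ∈ {-3, -3/2}.
Second-derivative test with f''(t) = 6t + 27/2: f''(-3) = -9/2 < 0 ⇒ local maximum; f''(-3/2) = 9/2 > 0 ⇒ local minimum.
So the local minimum value is f(-3/2) = -119/16.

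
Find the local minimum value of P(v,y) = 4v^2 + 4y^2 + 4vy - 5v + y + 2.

∂P/∂v = 8v + 4y - 5 = 0 and ∂P/∂y = 4v + 8y + 1 = 0, so (v, y) = (11/12, -7/12).
The Hessian has P_{vv} = 8, P_{yy} = 8, P_{vy} = 4, giving D = 48 > 0 with P_{vv} > 0, so the point is a local minimum.
P(11/12, -7/12) = -7/12.

-7/12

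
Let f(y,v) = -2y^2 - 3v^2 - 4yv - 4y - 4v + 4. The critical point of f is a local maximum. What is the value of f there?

∂f/∂y = -4y - 4v - 4 = 0 and ∂f/∂v = -4y - 6v - 4 = 0, so (y, v) = (-1, 0).
The Hessian has f_{yy} = -4, f_{vv} = -6, f_{yv} = -4, giving D = 8 > 0 with f_{yy} < 0, so the point is a local maximum.
f(-1, 0) = 6.

6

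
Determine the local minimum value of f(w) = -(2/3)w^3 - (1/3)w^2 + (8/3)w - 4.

f'(w) = -2w^2 - (2/3)w + 8/3 = 0 at w = -4/3, 1.
f''(w) = -4w - 2/3. f''(-4/3) = 14/3 > 0 ⇒ local minimum; f''(1) = -14/3 < 0 ⇒ local maximum.
The local minimum is f(-4/3) = -532/81.

-532/81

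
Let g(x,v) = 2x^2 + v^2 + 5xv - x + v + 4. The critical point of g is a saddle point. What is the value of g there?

∂g/∂x = 4x + 5v - 1 = 0 and ∂g/∂v = 5x + 2v + 1 = 0, so (x, v) = (-7/17, 9/17).
The Hessian has g_{xx} = 4, g_{vv} = 2, g_{xv} = 5, giving D = -17 < 0, so the point is a saddle point.
g(-7/17, 9/17) = 76/17.

76/17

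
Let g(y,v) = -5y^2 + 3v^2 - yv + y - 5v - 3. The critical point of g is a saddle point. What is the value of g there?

∂g/∂y = -10y - v + 1 = 0 and ∂g/∂v = -y + 6v - 5 = 0, so (y, v) = (1/61, 51/61).
The Hessian has g_{yy} = -10, g_{vv} = 6, g_{yv} = -1, giving D = -61 < 0, so the point is a saddle point.
g(1/61, 51/61) = -310/61.

-310/61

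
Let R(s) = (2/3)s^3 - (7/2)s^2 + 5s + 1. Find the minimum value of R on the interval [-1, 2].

-49/6

R'(s) = 2s^2 - 7s + 5, whose only zero in [-1, 2] is s = 1.
Compare values at every candidate in [-1, 2]: R(-1) = -49/6; R(1) = 19/6; R(2) = 7/3.
So the minimum is R(-1) = -49/6.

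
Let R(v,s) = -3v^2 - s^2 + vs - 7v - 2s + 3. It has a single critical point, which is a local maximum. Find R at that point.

108/11

∂R/∂v = -6v + s - 7 = 0 and ∂R/∂s = v - 2s - 2 = 0, so (v, s) = (-16/11, -19/11).
The Hessian has R_{vv} = -6, R_{ss} = -2, R_{vs} = 1, giving D = 11 > 0 with R_{vv} < 0, so the point is a local maximum.
R(-16/11, -19/11) = 108/11.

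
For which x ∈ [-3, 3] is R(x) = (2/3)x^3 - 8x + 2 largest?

-2

The derivative is 2x^2 - 8, which vanishes at x = -2 and x = 2.
Evaluating at the critical points and endpoints: R(-3) = 8, R(-2) = 38/3, R(2) = -26/3, R(3) = -4.
Hence the absolute maximum is 38/3 at x = -2.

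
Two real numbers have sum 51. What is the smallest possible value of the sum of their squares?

2601/2

With a + b = 51, a^2 + b^2 = a^2 + (51 − a)^2.
The derivative 2a − 2(51 − a) = 4a − 102 vanishes at a = 51/2; second derivative 4 > 0, a minimum.
The minimum is 2·(51/2)^2 = 2601/2.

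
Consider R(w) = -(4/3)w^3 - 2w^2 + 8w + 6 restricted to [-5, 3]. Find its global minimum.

-24

The derivative is -4w^2 - 4w + 8, which vanishes at w = -2 and w = 1.
Candidates: R(-5) = 248/3,  R(-2) = -22/3,  R(1) = 32/3,  R(3) = -24.
Hence the absolute minimum is -24 at w = 3.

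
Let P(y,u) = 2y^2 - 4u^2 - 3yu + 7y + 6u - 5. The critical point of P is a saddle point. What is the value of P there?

∂P/∂y = 4y - 3u + 7 = 0 and ∂P/∂u = -3y - 8u + 6 = 0, so (y, u) = (-38/41, 45/41).
The Hessian has P_{yy} = 4, P_{uu} = -8, P_{yu} = -3, giving D = -41 < 0, so the point is a saddle point.
P(-38/41, 45/41) = -203/41.

-203/41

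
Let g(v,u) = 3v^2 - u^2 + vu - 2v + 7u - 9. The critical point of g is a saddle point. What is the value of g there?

40/13

∂g/∂v = 6v + u - 2 = 0 and ∂g/∂u = v - 2u + 7 = 0, so (v, u) = (-3/13, 44/13).
The Hessian has g_{vv} = 6, g_{uu} = -2, g_{vu} = 1, giving D = -13 < 0, so the point is a saddle point.
g(-3/13, 44/13) = 40/13.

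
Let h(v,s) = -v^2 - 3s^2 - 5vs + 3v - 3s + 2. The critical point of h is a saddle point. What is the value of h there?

-55/13

∂h/∂v = -2v - 5s + 3 = 0 and ∂h/∂s = -5v - 6s - 3 = 0, so (v, s) = (-33/13, 21/13).
The Hessian has h_{vv} = -2, h_{ss} = -6, h_{vs} = -5, giving D = -13 < 0, so the point is a saddle point.
h(-33/13, 21/13) = -55/13.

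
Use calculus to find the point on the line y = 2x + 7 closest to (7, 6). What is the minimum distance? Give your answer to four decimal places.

6.7082

Minimize D(x)^2 = (x - 7)^2 + (2x + 1)^2.
d/dx[D^2] = 2(x - 7) + 2·2·(2x + 1) = 0 ⇒ x = 1.
Then y = 9 and the distance is √(45) ≈ 6.7082.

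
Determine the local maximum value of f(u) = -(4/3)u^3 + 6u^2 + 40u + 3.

f'(u) = -4u^2 + 12u + 40 = 0 at u = -2, 5.
Since f''(u) = -8u + 12, we get f''(-2) = 28 > 0 ⇒ local minimum; f''(5) = -28 < 0 ⇒ local maximum.
The local maximum is f(5) = 559/3.

559/3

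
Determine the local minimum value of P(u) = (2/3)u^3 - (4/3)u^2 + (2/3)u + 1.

1

P'(u) = 2u^2 - (8/3)u + 2/3 = 0 at u = 1/3, 1.
Since P''(u) = 4u - 8/3, we get P''(1/3) = -4/3 < 0 ⇒ local maximum; P''(1) = 4/3 > 0 ⇒ local minimum.
The local minimum is P(1) = 1.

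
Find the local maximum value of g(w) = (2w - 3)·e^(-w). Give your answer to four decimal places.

g'(w) = 2·e^(-w) + (2w - 3)·(-1)·e^(-w) = (-2w + 5)·e^(-w). Since e^(-w) > 0, the only critical point is w = 5/2.
g''(5/2) has the same sign as -2 < 0, so this is a local maximum.
g(5/2) = (2)·e^(-5/2) ≈ 0.1642.

0.1642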